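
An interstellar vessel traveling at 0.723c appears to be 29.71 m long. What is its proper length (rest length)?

Contracted length L = 29.71 m
γ = 1/√(1 - 0.723²) = 1.4475
L₀ = γL = 1.4475 × 29.71 = 43.01 m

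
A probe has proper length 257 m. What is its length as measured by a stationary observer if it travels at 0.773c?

Proper length L₀ = 257 m
γ = 1/√(1 - 0.773²) = 1.5763
L = L₀/γ = 257/1.5763 = 163.0 m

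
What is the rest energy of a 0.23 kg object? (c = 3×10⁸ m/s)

c² = (3×10⁸)² = 9.000×10¹⁶ m²/s²
E₀ = mc² = 0.23 × 9.000×10¹⁶ = 2.070×10¹⁶ J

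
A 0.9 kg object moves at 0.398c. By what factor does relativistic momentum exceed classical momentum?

p_rel = γmv, p_class = mv
Ratio = γ = 1/√(1 - 0.398²) = 1.090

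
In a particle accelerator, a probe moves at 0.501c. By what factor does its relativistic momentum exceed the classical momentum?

p_rel = γmv, p_class = mv
Ratio = γ = 1/√(1 - 0.501²)
= 1/√(0.748999) = 1.155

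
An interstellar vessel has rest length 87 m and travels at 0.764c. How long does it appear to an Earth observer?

Proper length L₀ = 87 m
γ = 1/√(1 - 0.764²) = 1.550
L = L₀/γ = 87/1.550 = 56.13 m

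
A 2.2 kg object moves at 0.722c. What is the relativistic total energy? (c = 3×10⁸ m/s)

γ = 1/√(1 - 0.722²) = 1.4453
mc² = 2.2 × (3×10⁸)² = 1.980×10¹⁷ J
E = γmc² = 1.4453 × 1.980×10¹⁷ = 2.862×10¹⁷ J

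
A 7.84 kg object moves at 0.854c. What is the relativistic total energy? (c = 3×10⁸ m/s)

γ = 1/√(1 - 0.854²) = 1.922
mc² = 7.84 × (3×10⁸)² = 7.056×10¹⁷ J
E = γmc² = 1.922 × 7.056×10¹⁷ = 1.356×10¹⁸ J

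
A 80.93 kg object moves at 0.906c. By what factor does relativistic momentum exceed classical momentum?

p_rel = γmv, p_class = mv
Ratio = γ = 1/√(1 - 0.906²) = 2.363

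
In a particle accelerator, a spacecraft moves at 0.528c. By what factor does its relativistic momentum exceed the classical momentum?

p_rel = γmv, p_class = mv
Ratio = γ = 1/√(1 - 0.528²)
= 1/√(0.721216) = 1.178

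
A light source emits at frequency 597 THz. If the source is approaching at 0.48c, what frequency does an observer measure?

β = v/c = 0.48
(1+β)/(1-β) = 1.48/0.52 = 2.846
Doppler factor = √(2.846) = 1.687
f_obs = 597 × 1.687 = 1007 THz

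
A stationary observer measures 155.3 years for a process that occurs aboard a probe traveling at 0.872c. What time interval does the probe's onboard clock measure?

Dilated time Δt = 155.3 years
γ = 1/√(1 - 0.872²) = 2.043
Δt₀ = Δt/γ = 155.3/2.043 = 76.02 years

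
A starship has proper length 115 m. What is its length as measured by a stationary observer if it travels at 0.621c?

Proper length L₀ = 115 m
γ = 1/√(1 - 0.621²) = 1.2758
L = L₀/γ = 115/1.2758 = 90.14 m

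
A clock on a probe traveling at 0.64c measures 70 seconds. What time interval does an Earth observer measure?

Proper time Δt₀ = 70 seconds
γ = 1/√(1 - 0.64²) = 1.3014
Δt = γΔt₀ = 1.3014 × 70 = 91.10 seconds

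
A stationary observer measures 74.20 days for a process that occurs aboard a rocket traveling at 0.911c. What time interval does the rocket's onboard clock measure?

Dilated time Δt = 74.20 days
γ = 1/√(1 - 0.911²) = 2.425
Δt₀ = Δt/γ = 74.20/2.425 = 30.60 days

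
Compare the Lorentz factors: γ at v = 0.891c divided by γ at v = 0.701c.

γ₁ = 1/√(1 - 0.891²) = 2.203
γ₂ = 1/√(1 - 0.701²) = 1.402
γ₁/γ₂ = 2.203/1.402 = 1.571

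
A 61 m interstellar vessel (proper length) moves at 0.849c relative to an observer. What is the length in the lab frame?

Proper length L₀ = 61 m
γ = 1/√(1 - 0.849²) = 1.8925
L = L₀/γ = 61/1.8925 = 32.23 m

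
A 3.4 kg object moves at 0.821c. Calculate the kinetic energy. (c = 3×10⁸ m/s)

γ = 1/√(1 - 0.821²) = 1.7515
γ - 1 = 0.7515
KE = (γ-1)mc² = 0.7515 × 3.4 × (3×10⁸)² = 2.300×10¹⁷ J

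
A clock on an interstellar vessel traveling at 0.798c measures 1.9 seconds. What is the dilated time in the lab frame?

Proper time Δt₀ = 1.9 seconds
γ = 1/√(1 - 0.798²) = 1.6593
Δt = γΔt₀ = 1.6593 × 1.9 = 3.153 seconds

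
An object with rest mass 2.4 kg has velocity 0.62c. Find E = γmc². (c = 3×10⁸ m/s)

γ = 1/√(1 - 0.62²) = 1.2745
mc² = 2.4 × (3×10⁸)² = 2.160×10¹⁷ J
E = γmc² = 1.2745 × 2.160×10¹⁷ = 2.753×10¹⁷ J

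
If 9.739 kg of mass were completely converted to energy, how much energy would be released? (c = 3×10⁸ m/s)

Using E = mc²:
c² = (3×10⁸)² = 9×10¹⁶ m²/s²
E = 9.739 × 9×10¹⁶ = 8.765×10¹⁷ J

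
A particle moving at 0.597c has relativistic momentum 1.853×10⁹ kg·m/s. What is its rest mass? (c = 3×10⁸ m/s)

γ = 1/√(1 - 0.597²) = 1.2465
v = 0.597 × 3×10⁸ = 1.791×10⁸ m/s
m = p/(γv) = 1.853×10⁹/(1.2465 × 1.791×10⁸) = 8.300 kg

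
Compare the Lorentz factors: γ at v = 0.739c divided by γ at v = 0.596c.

γ₁ = 1/√(1 - 0.739²) = 1.484
γ₂ = 1/√(1 - 0.596²) = 1.245
γ₁/γ₂ = 1.484/1.245 = 1.192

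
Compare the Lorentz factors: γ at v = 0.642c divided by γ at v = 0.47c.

γ₁ = 1/√(1 - 0.642²) = 1.304
γ₂ = 1/√(1 - 0.47²) = 1.133
γ₁/γ₂ = 1.304/1.133 = 1.151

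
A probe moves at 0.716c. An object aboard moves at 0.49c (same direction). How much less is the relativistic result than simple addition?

Classical: u' + v = 0.49 + 0.716 = 1.206c
Relativistic: u = (0.49 + 0.716)/(1 + 0.35084) = 1.206/1.35084 = 0.8928c
Difference: 1.206 - 0.8928 = 0.3132c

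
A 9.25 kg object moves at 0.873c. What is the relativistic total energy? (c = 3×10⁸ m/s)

γ = 1/√(1 - 0.873²) = 2.050
mc² = 9.25 × (3×10⁸)² = 8.325×10¹⁷ J
E = γmc² = 2.050 × 8.325×10¹⁷ = 1.707×10¹⁸ J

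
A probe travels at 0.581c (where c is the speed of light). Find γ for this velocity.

v/c = 0.581, so (v/c)² = 0.337561
1 - (v/c)² = 0.662439
γ = 1/√(0.662439) = 1.229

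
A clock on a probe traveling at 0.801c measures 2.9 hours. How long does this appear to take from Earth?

Proper time Δt₀ = 2.9 hours
γ = 1/√(1 - 0.801²) = 1.6704
Δt = γΔt₀ = 1.6704 × 2.9 = 4.844 hours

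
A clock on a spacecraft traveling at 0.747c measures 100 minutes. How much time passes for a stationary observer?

Proper time Δt₀ = 100 minutes
γ = 1/√(1 - 0.747²) = 1.504
Δt = γΔt₀ = 1.504 × 100 = 150.4 minutes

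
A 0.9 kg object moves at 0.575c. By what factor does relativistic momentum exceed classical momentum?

p_rel = γmv, p_class = mv
Ratio = γ = 1/√(1 - 0.575²) = 1.222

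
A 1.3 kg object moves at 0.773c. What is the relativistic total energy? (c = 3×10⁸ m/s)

γ = 1/√(1 - 0.773²) = 1.576
mc² = 1.3 × (3×10⁸)² = 1.170×10¹⁷ J
E = γmc² = 1.576 × 1.170×10¹⁷ = 1.844×10¹⁷ J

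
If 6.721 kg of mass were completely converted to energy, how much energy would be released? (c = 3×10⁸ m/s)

Using E = mc²:
c² = (3×10⁸)² = 9×10¹⁶ m²/s²
E = 6.721 × 9×10¹⁶ = 6.049×10¹⁷ J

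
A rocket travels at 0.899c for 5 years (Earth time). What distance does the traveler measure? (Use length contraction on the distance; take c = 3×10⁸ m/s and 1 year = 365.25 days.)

Earth distance: d = v × t = 0.899c × 5 yr = 4.256×10¹⁶ m
γ = 2.283
d' = d/γ = 4.256×10¹⁶/2.283 = 1.864×10¹⁶ m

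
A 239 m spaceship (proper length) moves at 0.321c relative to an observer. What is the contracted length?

Proper length L₀ = 239 m
γ = 1/√(1 - 0.321²) = 1.05588
L = L₀/γ = 239/1.05588 = 226.4 m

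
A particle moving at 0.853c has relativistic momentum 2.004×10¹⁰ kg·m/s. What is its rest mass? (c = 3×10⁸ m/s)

γ = 1/√(1 - 0.853²) = 1.916
v = 0.853 × 3×10⁸ = 2.559×10⁸ m/s
m = p/(γv) = 2.004×10¹⁰/(1.916 × 2.559×10⁸) = 40.87 kg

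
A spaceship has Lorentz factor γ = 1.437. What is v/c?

From γ = 1/√(1 - v²/c²):
1/γ² = 1/1.437² = 0.4843
v²/c² = 1 - 0.4843 = 0.5157
v/c = √(0.5157) = 0.7181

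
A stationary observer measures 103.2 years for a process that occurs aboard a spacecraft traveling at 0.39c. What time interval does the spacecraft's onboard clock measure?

Dilated time Δt = 103.2 years
γ = 1/√(1 - 0.39²) = 1.086
Δt₀ = Δt/γ = 103.2/1.086 = 95.03 years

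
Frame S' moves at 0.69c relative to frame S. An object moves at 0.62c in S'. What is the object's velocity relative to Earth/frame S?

u = (u' + v)/(1 + u'v/c²)
Numerator: 0.62 + 0.69 = 1.31
Denominator: 1 + 0.4278 = 1.4278
u = 1.31/1.4278 = 0.9175c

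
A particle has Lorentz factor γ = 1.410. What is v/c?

From γ = 1/√(1 - v²/c²):
1/γ² = 1/1.410² = 0.5030
v²/c² = 1 - 0.5030 = 0.4970
v/c = √(0.4970) = 0.7050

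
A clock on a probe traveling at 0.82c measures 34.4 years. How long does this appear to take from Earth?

Proper time Δt₀ = 34.4 years
γ = 1/√(1 - 0.82²) = 1.747
Δt = γΔt₀ = 1.747 × 34.4 = 60.10 years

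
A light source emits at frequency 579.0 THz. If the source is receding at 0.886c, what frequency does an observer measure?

β = v/c = 0.886
(1-β)/(1+β) = 0.114/1.886 = 0.06045
Doppler factor = √(0.06045) = 0.2459
f_obs = 579.0 × 0.2459 = 142.4 THz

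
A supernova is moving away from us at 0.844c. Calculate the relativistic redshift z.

β = 0.844
(1+β)/(1-β) = 1.844/0.156 = 11.82
√(11.82) = 3.438
z = 3.438 - 1 = 2.438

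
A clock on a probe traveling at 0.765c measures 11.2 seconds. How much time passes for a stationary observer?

Proper time Δt₀ = 11.2 seconds
γ = 1/√(1 - 0.765²) = 1.553
Δt = γΔt₀ = 1.553 × 11.2 = 17.39 seconds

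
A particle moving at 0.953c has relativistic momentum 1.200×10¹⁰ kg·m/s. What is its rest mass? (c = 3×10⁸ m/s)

γ = 1/√(1 - 0.953²) = 3.301
v = 0.953 × 3×10⁸ = 2.859×10⁸ m/s
m = p/(γv) = 1.200×10¹⁰/(3.301 × 2.859×10⁸) = 12.72 kg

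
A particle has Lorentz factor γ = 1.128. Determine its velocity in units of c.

From γ = 1/√(1 - v²/c²):
1/γ² = 1/1.128² = 0.7859
v²/c² = 1 - 0.7859 = 0.2141
v/c = √(0.2141) = 0.4627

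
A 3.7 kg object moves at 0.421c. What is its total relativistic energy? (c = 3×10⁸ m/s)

γ = 1/√(1 - 0.421²) = 1.1025
mc² = 3.7 × (3×10⁸)² = 3.330×10¹⁷ J
E = γmc² = 1.1025 × 3.330×10¹⁷ = 3.671×10¹⁷ J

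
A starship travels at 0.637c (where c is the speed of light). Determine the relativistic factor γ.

v/c = 0.637, so (v/c)² = 0.405769
1 - (v/c)² = 0.594231
γ = 1/√(0.594231) = 1.297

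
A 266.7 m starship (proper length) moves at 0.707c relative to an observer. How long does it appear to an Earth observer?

Proper length L₀ = 266.7 m
γ = 1/√(1 - 0.707²) = 1.414
L = L₀/γ = 266.7/1.414 = 188.6 m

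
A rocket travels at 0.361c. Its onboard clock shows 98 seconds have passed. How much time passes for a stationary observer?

Proper time Δt₀ = 98 seconds
γ = 1/√(1 - 0.361²) = 1.072
Δt = γΔt₀ = 1.072 × 98 = 105.1 seconds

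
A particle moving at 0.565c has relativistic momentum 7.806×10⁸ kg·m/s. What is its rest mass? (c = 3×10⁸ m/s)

γ = 1/√(1 - 0.565²) = 1.212
v = 0.565 × 3×10⁸ = 1.695×10⁸ m/s
m = p/(γv) = 7.806×10⁸/(1.212 × 1.695×10⁸) = 3.800 kg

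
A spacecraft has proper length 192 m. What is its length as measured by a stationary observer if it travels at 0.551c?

Proper length L₀ = 192 m
γ = 1/√(1 - 0.551²) = 1.1983
L = L₀/γ = 192/1.1983 = 160.2 m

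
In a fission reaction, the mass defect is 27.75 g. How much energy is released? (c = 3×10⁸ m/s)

Convert mass defect: Δm = 27.75 g = 0.02775 kg
E = Δm·c² = 0.02775 × (3×10⁸)²
= 0.02775 × 9×10¹⁶ = 2.498×10¹⁵ J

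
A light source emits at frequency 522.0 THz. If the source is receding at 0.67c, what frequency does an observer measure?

β = v/c = 0.67
(1-β)/(1+β) = 0.33/1.67 = 0.1976
Doppler factor = √(0.1976) = 0.4445
f_obs = 522.0 × 0.4445 = 232.0 THz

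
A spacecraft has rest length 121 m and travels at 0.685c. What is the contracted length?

Proper length L₀ = 121 m
γ = 1/√(1 - 0.685²) = 1.3726
L = L₀/γ = 121/1.3726 = 88.15 m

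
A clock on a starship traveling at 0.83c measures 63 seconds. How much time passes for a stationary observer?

Proper time Δt₀ = 63 seconds
γ = 1/√(1 - 0.83²) = 1.793
Δt = γΔt₀ = 1.793 × 63 = 113.0 seconds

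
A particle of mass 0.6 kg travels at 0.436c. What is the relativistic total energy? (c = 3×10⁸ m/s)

γ = 1/√(1 - 0.436²) = 1.1112
mc² = 0.6 × (3×10⁸)² = 5.400×10¹⁶ J
E = γmc² = 1.1112 × 5.400×10¹⁶ = 6.000×10¹⁶ J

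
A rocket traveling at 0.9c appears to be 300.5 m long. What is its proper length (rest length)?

Contracted length L = 300.5 m
γ = 1/√(1 - 0.9²) = 2.2942
L₀ = γL = 2.2942 × 300.5 = 689.4 m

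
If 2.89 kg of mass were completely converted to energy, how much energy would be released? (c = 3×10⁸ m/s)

Using E = mc²:
c² = (3×10⁸)² = 9×10¹⁶ m²/s²
E = 2.89 × 9×10¹⁶ = 2.601×10¹⁷ J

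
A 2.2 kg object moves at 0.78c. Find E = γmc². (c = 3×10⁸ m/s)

γ = 1/√(1 - 0.78²) = 1.598
mc² = 2.2 × (3×10⁸)² = 1.980×10¹⁷ J
E = γmc² = 1.598 × 1.980×10¹⁷ = 3.164×10¹⁷ J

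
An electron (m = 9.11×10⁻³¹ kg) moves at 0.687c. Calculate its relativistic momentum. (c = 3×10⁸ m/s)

γ = 1/√(1 - 0.687²) = 1.376
v = 0.687 × 3×10⁸ = 2.061×10⁸ m/s
p = γmv = 1.376 × 9.11×10⁻³¹ × 2.061×10⁸ = 2.584×10⁻²² kg·m/s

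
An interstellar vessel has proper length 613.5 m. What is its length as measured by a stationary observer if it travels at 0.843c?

Proper length L₀ = 613.5 m
γ = 1/√(1 - 0.843²) = 1.859
L = L₀/γ = 613.5/1.859 = 330.0 m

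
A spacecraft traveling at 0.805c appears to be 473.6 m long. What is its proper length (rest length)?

Contracted length L = 473.6 m
γ = 1/√(1 - 0.805²) = 1.6856
L₀ = γL = 1.6856 × 473.6 = 798.3 m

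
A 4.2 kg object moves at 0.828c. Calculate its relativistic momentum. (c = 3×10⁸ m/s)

γ = 1/√(1 - 0.828²) = 1.7834
v = 0.828 × 3×10⁸ = 2.484×10⁸ m/s
p = γmv = 1.7834 × 4.2 × 2.484×10⁸ = 1.861×10⁹ kg·m/s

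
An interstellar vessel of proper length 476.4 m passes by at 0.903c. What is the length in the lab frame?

Proper length L₀ = 476.4 m
γ = 1/√(1 - 0.903²) = 2.3275
L = L₀/γ = 476.4/2.3275 = 204.7 m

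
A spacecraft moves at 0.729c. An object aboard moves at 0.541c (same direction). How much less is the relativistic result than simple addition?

Classical: u' + v = 0.541 + 0.729 = 1.27c
Relativistic: u = (0.541 + 0.729)/(1 + 0.394389) = 1.27/1.394389 = 0.9108c
Difference: 1.27 - 0.9108 = 0.3592c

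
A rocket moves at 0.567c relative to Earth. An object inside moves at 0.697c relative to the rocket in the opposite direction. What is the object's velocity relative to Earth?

Object's velocity in rocket frame is u' = -0.697c
u = (u' + v)/(1 + u'v/c²) = (v - 0.697)/(1 - 0.697·v/c²)
Numerator: 0.567 - 0.697 = -0.13
Denominator: 1 - 0.395199 = 0.604801
u = -0.13/0.604801 = -0.2149c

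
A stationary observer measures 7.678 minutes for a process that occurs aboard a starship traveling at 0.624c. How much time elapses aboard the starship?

Dilated time Δt = 7.678 minutes
γ = 1/√(1 - 0.624²) = 1.2797
Δt₀ = Δt/γ = 7.678/1.2797 = 6.000 minutes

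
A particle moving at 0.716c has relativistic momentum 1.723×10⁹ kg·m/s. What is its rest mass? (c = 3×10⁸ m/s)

γ = 1/√(1 - 0.716²) = 1.4325
v = 0.716 × 3×10⁸ = 2.148×10⁸ m/s
m = p/(γv) = 1.723×10⁹/(1.4325 × 2.148×10⁸) = 5.600 kg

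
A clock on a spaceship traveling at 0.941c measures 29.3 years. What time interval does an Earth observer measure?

Proper time Δt₀ = 29.3 years
γ = 1/√(1 - 0.941²) = 2.955
Δt = γΔt₀ = 2.955 × 29.3 = 86.58 years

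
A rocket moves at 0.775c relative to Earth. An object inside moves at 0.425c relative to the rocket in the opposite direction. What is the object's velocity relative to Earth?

Object's velocity in rocket frame is u' = -0.425c
u = (u' + v)/(1 + u'v/c²) = (v - 0.425)/(1 - 0.425·v/c²)
Numerator: 0.775 - 0.425 = 0.35
Denominator: 1 - 0.329375 = 0.670625
u = 0.35/0.670625 = 0.5219c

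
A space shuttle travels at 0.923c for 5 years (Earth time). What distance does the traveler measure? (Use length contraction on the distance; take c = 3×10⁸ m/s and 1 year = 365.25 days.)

Earth distance: d = v × t = 0.923c × 5 yr = 4.369×10¹⁶ m
γ = 2.599
d' = d/γ = 4.369×10¹⁶/2.599 = 1.681×10¹⁶ m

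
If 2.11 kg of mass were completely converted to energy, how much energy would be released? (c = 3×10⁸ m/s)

Using E = mc²:
c² = (3×10⁸)² = 9×10¹⁶ m²/s²
E = 2.11 × 9×10¹⁶ = 1.899×10¹⁷ J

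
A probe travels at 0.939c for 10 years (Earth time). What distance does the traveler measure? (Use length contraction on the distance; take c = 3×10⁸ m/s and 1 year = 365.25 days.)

Earth distance: d = v × t = 0.939c × 10 yr = 8.890×10¹⁶ m
γ = 2.908
d' = d/γ = 8.890×10¹⁶/2.908 = 3.057×10¹⁶ m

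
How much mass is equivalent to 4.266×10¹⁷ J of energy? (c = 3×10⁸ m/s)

From E = mc², we get m = E/c²
c² = (3×10⁸)² = 9×10¹⁶ m²/s²
m = 4.266×10¹⁷ / 9×10¹⁶ = 4.740 kg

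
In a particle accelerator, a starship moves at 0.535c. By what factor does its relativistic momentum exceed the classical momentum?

p_rel = γmv, p_class = mv
Ratio = γ = 1/√(1 - 0.535²)
= 1/√(0.713775) = 1.184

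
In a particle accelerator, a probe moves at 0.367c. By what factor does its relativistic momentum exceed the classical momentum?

p_rel = γmv, p_class = mv
Ratio = γ = 1/√(1 - 0.367²)
= 1/√(0.865311) = 1.075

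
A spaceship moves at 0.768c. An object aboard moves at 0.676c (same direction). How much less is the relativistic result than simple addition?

Classical: u' + v = 0.676 + 0.768 = 1.444c
Relativistic: u = (0.676 + 0.768)/(1 + 0.519168) = 1.444/1.519168 = 0.9505c
Difference: 1.444 - 0.9505 = 0.4935c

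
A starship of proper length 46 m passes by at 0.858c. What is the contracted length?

Proper length L₀ = 46 m
γ = 1/√(1 - 0.858²) = 1.947
L = L₀/γ = 46/1.947 = 23.63 m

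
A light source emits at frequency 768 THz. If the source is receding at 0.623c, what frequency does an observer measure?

β = v/c = 0.623
(1-β)/(1+β) = 0.377/1.623 = 0.23229
Doppler factor = √(0.23229) = 0.48196
f_obs = 768 × 0.48196 = 370.1 THz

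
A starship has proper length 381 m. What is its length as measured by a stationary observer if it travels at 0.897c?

Proper length L₀ = 381 m
γ = 1/√(1 - 0.897²) = 2.262
L = L₀/γ = 381/2.262 = 168.4 m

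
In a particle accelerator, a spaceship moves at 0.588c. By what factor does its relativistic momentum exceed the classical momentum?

p_rel = γmv, p_class = mv
Ratio = γ = 1/√(1 - 0.588²)
= 1/√(0.654256) = 1.236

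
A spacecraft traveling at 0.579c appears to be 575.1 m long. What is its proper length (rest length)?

Contracted length L = 575.1 m
γ = 1/√(1 - 0.579²) = 1.2265
L₀ = γL = 1.2265 × 575.1 = 705.4 m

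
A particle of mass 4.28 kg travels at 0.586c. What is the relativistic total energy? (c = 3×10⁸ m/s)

γ = 1/√(1 - 0.586²) = 1.2341
mc² = 4.28 × (3×10⁸)² = 3.852×10¹⁷ J
E = γmc² = 1.2341 × 3.852×10¹⁷ = 4.754×10¹⁷ J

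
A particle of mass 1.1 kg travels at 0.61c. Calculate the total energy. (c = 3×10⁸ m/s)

γ = 1/√(1 - 0.61²) = 1.262
mc² = 1.1 × (3×10⁸)² = 9.900×10¹⁶ J
E = γmc² = 1.262 × 9.900×10¹⁶ = 1.249×10¹⁷ J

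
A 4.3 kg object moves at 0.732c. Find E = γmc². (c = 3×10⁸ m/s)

γ = 1/√(1 - 0.732²) = 1.4678
mc² = 4.3 × (3×10⁸)² = 3.870×10¹⁷ J
E = γmc² = 1.4678 × 3.870×10¹⁷ = 5.680×10¹⁷ J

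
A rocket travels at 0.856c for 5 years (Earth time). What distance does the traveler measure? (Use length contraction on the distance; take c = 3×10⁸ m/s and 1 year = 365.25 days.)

Earth distance: d = v × t = 0.856c × 5 yr = 4.052×10¹⁶ m
γ = 1.934
d' = d/γ = 4.052×10¹⁶/1.934 = 2.095×10¹⁶ m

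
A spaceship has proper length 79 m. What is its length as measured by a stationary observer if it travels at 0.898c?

Proper length L₀ = 79 m
γ = 1/√(1 - 0.898²) = 2.273
L = L₀/γ = 79/2.273 = 34.76 m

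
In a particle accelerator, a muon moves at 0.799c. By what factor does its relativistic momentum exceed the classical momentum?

p_rel = γmv, p_class = mv
Ratio = γ = 1/√(1 - 0.799²)
= 1/√(0.361599) = 1.663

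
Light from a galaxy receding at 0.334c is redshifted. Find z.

β = 0.334
(1+β)/(1-β) = 1.334/0.666 = 2.003
√(2.003) = 1.4153
z = 1.4153 - 1 = 0.4153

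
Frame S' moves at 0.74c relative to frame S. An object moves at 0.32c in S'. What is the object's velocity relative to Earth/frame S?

u = (u' + v)/(1 + u'v/c²)
Numerator: 0.32 + 0.74 = 1.06
Denominator: 1 + 0.2368 = 1.2368
u = 1.06/1.2368 = 0.8571c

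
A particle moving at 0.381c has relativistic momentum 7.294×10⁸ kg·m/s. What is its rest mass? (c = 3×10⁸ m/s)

γ = 1/√(1 - 0.381²) = 1.0816
v = 0.381 × 3×10⁸ = 1.143×10⁸ m/s
m = p/(γv) = 7.294×10⁸/(1.0816 × 1.143×10⁸) = 5.900 kg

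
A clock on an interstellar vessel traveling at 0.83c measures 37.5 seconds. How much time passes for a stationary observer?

Proper time Δt₀ = 37.5 seconds
γ = 1/√(1 - 0.83²) = 1.7929
Δt = γΔt₀ = 1.7929 × 37.5 = 67.23 seconds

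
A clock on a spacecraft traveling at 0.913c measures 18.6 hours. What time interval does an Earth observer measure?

Proper time Δt₀ = 18.6 hours
γ = 1/√(1 - 0.913²) = 2.451
Δt = γΔt₀ = 2.451 × 18.6 = 45.59 hours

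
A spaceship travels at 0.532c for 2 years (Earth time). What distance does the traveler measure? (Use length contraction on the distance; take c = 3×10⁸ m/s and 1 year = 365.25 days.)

Earth distance: d = v × t = 0.532c × 2 yr = 1.0073×10¹⁶ m
γ = 1.1810
d' = d/γ = 1.0073×10¹⁶/1.1810 = 8.529×10¹⁵ m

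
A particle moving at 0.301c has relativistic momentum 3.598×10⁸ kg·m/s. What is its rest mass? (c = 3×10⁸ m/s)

γ = 1/√(1 - 0.301²) = 1.0486
v = 0.301 × 3×10⁸ = 9.030×10⁷ m/s
m = p/(γv) = 3.598×10⁸/(1.0486 × 9.030×10⁷) = 3.800 kg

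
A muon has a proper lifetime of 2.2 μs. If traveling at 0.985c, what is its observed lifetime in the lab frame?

Proper lifetime τ₀ = 2.2 μs
γ = 1/√(1 - 0.985²) = 5.795
τ = γτ₀ = 5.795 × 2.2 μs = 12.75 μs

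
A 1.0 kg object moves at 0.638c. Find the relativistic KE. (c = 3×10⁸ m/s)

γ = 1/√(1 - 0.638²) = 1.29864
γ - 1 = 0.29864
KE = (γ-1)mc² = 0.29864 × 1.0 × (3×10⁸)² = 2.688×10¹⁶ J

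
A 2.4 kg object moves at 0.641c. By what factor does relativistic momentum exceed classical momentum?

p_rel = γmv, p_class = mv
Ratio = γ = 1/√(1 - 0.641²) = 1.303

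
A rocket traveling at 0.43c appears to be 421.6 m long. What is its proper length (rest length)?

Contracted length L = 421.6 m
γ = 1/√(1 - 0.43²) = 1.1076
L₀ = γL = 1.1076 × 421.6 = 467.0 m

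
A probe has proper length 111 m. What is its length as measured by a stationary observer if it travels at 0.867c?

Proper length L₀ = 111 m
γ = 1/√(1 - 0.867²) = 2.007
L = L₀/γ = 111/2.007 = 55.31 m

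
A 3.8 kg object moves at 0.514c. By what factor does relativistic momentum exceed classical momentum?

p_rel = γmv, p_class = mv
Ratio = γ = 1/√(1 - 0.514²) = 1.166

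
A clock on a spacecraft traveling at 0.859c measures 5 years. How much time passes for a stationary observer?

Proper time Δt₀ = 5 years
γ = 1/√(1 - 0.859²) = 1.9532
Δt = γΔt₀ = 1.9532 × 5 = 9.766 years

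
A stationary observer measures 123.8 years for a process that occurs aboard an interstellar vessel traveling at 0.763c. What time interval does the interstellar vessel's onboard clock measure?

Dilated time Δt = 123.8 years
γ = 1/√(1 - 0.763²) = 1.54703
Δt₀ = Δt/γ = 123.8/1.54703 = 80.02 years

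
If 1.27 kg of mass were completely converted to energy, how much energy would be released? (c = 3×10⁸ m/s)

Using E = mc²:
c² = (3×10⁸)² = 9×10¹⁶ m²/s²
E = 1.27 × 9×10¹⁶ = 1.143×10¹⁷ J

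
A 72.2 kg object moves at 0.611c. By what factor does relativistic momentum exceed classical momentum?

p_rel = γmv, p_class = mv
Ratio = γ = 1/√(1 - 0.611²) = 1.263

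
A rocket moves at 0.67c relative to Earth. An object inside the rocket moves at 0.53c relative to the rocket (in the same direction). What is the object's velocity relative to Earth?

u = (u' + v)/(1 + u'v/c²)
Numerator: 0.53 + 0.67 = 1.2
Denominator: 1 + 0.3551 = 1.3551
u = 1.2/1.3551 = 0.8855c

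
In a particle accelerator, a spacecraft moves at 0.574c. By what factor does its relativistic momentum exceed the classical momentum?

p_rel = γmv, p_class = mv
Ratio = γ = 1/√(1 - 0.574²)
= 1/√(0.670524) = 1.221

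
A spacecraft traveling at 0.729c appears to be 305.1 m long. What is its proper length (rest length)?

Contracted length L = 305.1 m
γ = 1/√(1 - 0.729²) = 1.4609
L₀ = γL = 1.4609 × 305.1 = 445.7 m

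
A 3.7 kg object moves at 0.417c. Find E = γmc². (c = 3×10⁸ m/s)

γ = 1/√(1 - 0.417²) = 1.1002
mc² = 3.7 × (3×10⁸)² = 3.330×10¹⁷ J
E = γmc² = 1.1002 × 3.330×10¹⁷ = 3.664×10¹⁷ J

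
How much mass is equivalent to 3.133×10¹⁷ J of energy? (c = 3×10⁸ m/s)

From E = mc², we get m = E/c²
c² = (3×10⁸)² = 9×10¹⁶ m²/s²
m = 3.133×10¹⁷ / 9×10¹⁶ = 3.481 kg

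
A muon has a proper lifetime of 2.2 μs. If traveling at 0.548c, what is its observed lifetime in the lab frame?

Proper lifetime τ₀ = 2.2 μs
γ = 1/√(1 - 0.548²) = 1.1955
τ = γτ₀ = 1.1955 × 2.2 μs = 2.630 μs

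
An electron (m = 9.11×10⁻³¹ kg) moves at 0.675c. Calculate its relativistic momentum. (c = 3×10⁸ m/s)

γ = 1/√(1 - 0.675²) = 1.355
v = 0.675 × 3×10⁸ = 2.025×10⁸ m/s
p = γmv = 1.355 × 9.11×10⁻³¹ × 2.025×10⁸ = 2.500×10⁻²² kg·m/s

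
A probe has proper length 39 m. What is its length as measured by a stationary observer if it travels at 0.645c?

Proper length L₀ = 39 m
γ = 1/√(1 - 0.645²) = 1.3086
L = L₀/γ = 39/1.3086 = 29.80 m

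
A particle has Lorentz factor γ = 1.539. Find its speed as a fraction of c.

From γ = 1/√(1 - v²/c²):
1/γ² = 1/1.539² = 0.4222
v²/c² = 1 - 0.4222 = 0.5778
v/c = √(0.5778) = 0.7601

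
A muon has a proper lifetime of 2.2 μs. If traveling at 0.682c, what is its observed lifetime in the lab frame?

Proper lifetime τ₀ = 2.2 μs
γ = 1/√(1 - 0.682²) = 1.3673
τ = γτ₀ = 1.3673 × 2.2 μs = 3.008 μs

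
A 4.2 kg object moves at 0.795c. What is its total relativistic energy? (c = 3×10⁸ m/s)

γ = 1/√(1 - 0.795²) = 1.6485
mc² = 4.2 × (3×10⁸)² = 3.780×10¹⁷ J
E = γmc² = 1.6485 × 3.780×10¹⁷ = 6.231×10¹⁷ J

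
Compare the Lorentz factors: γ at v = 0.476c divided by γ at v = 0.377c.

γ₁ = 1/√(1 - 0.476²) = 1.137
γ₂ = 1/√(1 - 0.377²) = 1.080
γ₁/γ₂ = 1.137/1.080 = 1.053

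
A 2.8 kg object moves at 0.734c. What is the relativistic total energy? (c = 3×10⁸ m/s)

γ = 1/√(1 - 0.734²) = 1.47243
mc² = 2.8 × (3×10⁸)² = 2.520×10¹⁷ J
E = γmc² = 1.47243 × 2.520×10¹⁷ = 3.711×10¹⁷ J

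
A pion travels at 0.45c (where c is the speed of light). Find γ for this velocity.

v/c = 0.45, so (v/c)² = 0.2025
1 - (v/c)² = 0.7975
γ = 1/√(0.7975) = 1.120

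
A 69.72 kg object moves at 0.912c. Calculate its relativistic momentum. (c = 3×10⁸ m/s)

γ = 1/√(1 - 0.912²) = 2.4379
v = 0.912 × 3×10⁸ = 2.736×10⁸ m/s
p = γmv = 2.4379 × 69.72 × 2.736×10⁸ = 4.650×10¹⁰ kg·m/s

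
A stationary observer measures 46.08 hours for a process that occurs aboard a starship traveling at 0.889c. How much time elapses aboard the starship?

Dilated time Δt = 46.08 hours
γ = 1/√(1 - 0.889²) = 2.184
Δt₀ = Δt/γ = 46.08/2.184 = 21.10 hours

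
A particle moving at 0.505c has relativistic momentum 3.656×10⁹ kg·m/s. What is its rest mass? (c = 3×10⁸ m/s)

γ = 1/√(1 - 0.505²) = 1.1586
v = 0.505 × 3×10⁸ = 1.515×10⁸ m/s
m = p/(γv) = 3.656×10⁹/(1.1586 × 1.515×10⁸) = 20.83 kg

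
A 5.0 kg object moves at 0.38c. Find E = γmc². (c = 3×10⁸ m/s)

γ = 1/√(1 - 0.38²) = 1.081
mc² = 5.0 × (3×10⁸)² = 4.500×10¹⁷ J
E = γmc² = 1.081 × 4.500×10¹⁷ = 4.865×10¹⁷ J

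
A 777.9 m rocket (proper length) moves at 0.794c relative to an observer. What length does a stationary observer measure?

Proper length L₀ = 777.9 m
γ = 1/√(1 - 0.794²) = 1.645
L = L₀/γ = 777.9/1.645 = 472.9 m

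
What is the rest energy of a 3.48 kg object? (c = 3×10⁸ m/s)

c² = (3×10⁸)² = 9.000×10¹⁶ m²/s²
E₀ = mc² = 3.48 × 9.000×10¹⁶ = 3.132×10¹⁷ J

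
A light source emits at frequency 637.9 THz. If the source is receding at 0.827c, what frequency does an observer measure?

β = v/c = 0.827
(1-β)/(1+β) = 0.173/1.827 = 0.09469
Doppler factor = √(0.09469) = 0.3077
f_obs = 637.9 × 0.3077 = 196.3 THz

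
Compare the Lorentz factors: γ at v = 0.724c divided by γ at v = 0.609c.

γ₁ = 1/√(1 - 0.724²) = 1.450
γ₂ = 1/√(1 - 0.609²) = 1.261
γ₁/γ₂ = 1.450/1.261 = 1.150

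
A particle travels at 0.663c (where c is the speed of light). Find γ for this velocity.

v/c = 0.663, so (v/c)² = 0.439569
1 - (v/c)² = 0.560431
γ = 1/√(0.560431) = 1.336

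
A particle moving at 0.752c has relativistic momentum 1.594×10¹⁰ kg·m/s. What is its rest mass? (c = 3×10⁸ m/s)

γ = 1/√(1 - 0.752²) = 1.5171
v = 0.752 × 3×10⁸ = 2.256×10⁸ m/s
m = p/(γv) = 1.594×10¹⁰/(1.5171 × 2.256×10⁸) = 46.57 kg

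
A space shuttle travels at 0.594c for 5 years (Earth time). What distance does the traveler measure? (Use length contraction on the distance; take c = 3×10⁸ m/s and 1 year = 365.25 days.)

Earth distance: d = v × t = 0.594c × 5 yr = 2.812×10¹⁶ m
γ = 1.243
d' = d/γ = 2.812×10¹⁶/1.243 = 2.262×10¹⁶ m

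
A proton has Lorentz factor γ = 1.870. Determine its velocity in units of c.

From γ = 1/√(1 - v²/c²):
1/γ² = 1/1.870² = 0.2860
v²/c² = 1 - 0.2860 = 0.7140
v/c = √(0.7140) = 0.8450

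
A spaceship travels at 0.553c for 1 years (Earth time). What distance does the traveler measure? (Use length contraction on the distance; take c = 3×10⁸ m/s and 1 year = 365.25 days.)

Earth distance: d = v × t = 0.553c × 1 yr = 5.2354×10¹⁵ m
γ = 1.2002
d' = d/γ = 5.2354×10¹⁵/1.2002 = 4.362×10¹⁵ m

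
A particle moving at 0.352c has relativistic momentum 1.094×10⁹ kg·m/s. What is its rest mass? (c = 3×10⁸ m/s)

γ = 1/√(1 - 0.352²) = 1.0684
v = 0.352 × 3×10⁸ = 1.056×10⁸ m/s
m = p/(γv) = 1.094×10⁹/(1.0684 × 1.056×10⁸) = 9.697 kg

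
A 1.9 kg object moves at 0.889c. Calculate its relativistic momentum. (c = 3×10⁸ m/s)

γ = 1/√(1 - 0.889²) = 2.184
v = 0.889 × 3×10⁸ = 2.667×10⁸ m/s
p = γmv = 2.184 × 1.9 × 2.667×10⁸ = 1.107×10⁹ kg·m/s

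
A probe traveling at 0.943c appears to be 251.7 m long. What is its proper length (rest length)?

Contracted length L = 251.7 m
γ = 1/√(1 - 0.943²) = 3.0049
L₀ = γL = 3.0049 × 251.7 = 756.3 m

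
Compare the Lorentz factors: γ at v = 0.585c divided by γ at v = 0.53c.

γ₁ = 1/√(1 - 0.585²) = 1.233
γ₂ = 1/√(1 - 0.53²) = 1.179
γ₁/γ₂ = 1.233/1.179 = 1.046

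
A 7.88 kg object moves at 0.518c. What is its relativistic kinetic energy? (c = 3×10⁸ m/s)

γ = 1/√(1 - 0.518²) = 1.1691
γ - 1 = 0.1691
KE = (γ-1)mc² = 0.1691 × 7.88 × (3×10⁸)² = 1.199×10¹⁷ J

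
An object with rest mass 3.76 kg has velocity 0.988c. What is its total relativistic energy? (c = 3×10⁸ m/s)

γ = 1/√(1 - 0.988²) = 6.474
mc² = 3.76 × (3×10⁸)² = 3.384×10¹⁷ J
E = γmc² = 6.474 × 3.384×10¹⁷ = 2.191×10¹⁸ J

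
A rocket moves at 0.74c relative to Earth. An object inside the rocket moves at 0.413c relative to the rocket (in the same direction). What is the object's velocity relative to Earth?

u = (u' + v)/(1 + u'v/c²)
Numerator: 0.413 + 0.74 = 1.153
Denominator: 1 + 0.30562 = 1.30562
u = 1.153/1.30562 = 0.8831c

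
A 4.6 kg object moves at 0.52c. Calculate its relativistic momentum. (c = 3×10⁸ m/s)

γ = 1/√(1 - 0.52²) = 1.1707
v = 0.52 × 3×10⁸ = 1.560×10⁸ m/s
p = γmv = 1.1707 × 4.6 × 1.560×10⁸ = 8.401×10⁸ kg·m/s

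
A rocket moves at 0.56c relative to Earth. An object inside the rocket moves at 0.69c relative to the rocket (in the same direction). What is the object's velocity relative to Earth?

u = (u' + v)/(1 + u'v/c²)
Numerator: 0.69 + 0.56 = 1.25
Denominator: 1 + 0.3864 = 1.3864
u = 1.25/1.3864 = 0.9016c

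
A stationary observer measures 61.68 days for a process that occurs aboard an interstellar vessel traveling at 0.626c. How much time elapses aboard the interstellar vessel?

Dilated time Δt = 61.68 days
γ = 1/√(1 - 0.626²) = 1.2823
Δt₀ = Δt/γ = 61.68/1.2823 = 48.10 days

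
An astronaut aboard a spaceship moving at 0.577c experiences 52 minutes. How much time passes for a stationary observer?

Proper time Δt₀ = 52 minutes
γ = 1/√(1 - 0.577²) = 1.2244
Δt = γΔt₀ = 1.2244 × 52 = 63.67 minutes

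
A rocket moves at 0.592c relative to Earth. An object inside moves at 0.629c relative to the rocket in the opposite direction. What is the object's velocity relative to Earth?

Object's velocity in rocket frame is u' = -0.629c
u = (u' + v)/(1 + u'v/c²) = (v - 0.629)/(1 - 0.629·v/c²)
Numerator: 0.592 - 0.629 = -0.037
Denominator: 1 - 0.372368 = 0.627632
u = -0.037/0.627632 = -0.05895c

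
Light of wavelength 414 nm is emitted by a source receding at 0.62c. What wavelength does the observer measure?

β = 0.62
Wavelength Doppler factor = √(1.62/0.38) = √(4.263) = 2.0647
λ_obs = 414 × 2.0647 = 854.8 nm (redshift)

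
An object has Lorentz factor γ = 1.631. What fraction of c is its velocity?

From γ = 1/√(1 - v²/c²):
1/γ² = 1/1.631² = 0.3759
v²/c² = 1 - 0.3759 = 0.6241
v/c = √(0.6241) = 0.7900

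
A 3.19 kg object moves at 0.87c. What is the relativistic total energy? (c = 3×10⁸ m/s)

γ = 1/√(1 - 0.87²) = 2.0282
mc² = 3.19 × (3×10⁸)² = 2.871×10¹⁷ J
E = γmc² = 2.0282 × 2.871×10¹⁷ = 5.823×10¹⁷ J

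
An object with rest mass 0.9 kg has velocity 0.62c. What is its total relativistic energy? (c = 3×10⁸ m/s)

γ = 1/√(1 - 0.62²) = 1.2745
mc² = 0.9 × (3×10⁸)² = 8.100×10¹⁶ J
E = γmc² = 1.2745 × 8.100×10¹⁶ = 1.032×10¹⁷ J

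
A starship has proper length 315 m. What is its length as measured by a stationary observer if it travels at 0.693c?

Proper length L₀ = 315 m
γ = 1/√(1 - 0.693²) = 1.387
L = L₀/γ = 315/1.387 = 227.1 m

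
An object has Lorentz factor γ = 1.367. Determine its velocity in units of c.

From γ = 1/√(1 - v²/c²):
1/γ² = 1/1.367² = 0.5351
v²/c² = 1 - 0.5351 = 0.4649
v/c = √(0.4649) = 0.6818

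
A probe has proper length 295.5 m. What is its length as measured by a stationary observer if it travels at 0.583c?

Proper length L₀ = 295.5 m
γ = 1/√(1 - 0.583²) = 1.2308
L = L₀/γ = 295.5/1.2308 = 240.1 m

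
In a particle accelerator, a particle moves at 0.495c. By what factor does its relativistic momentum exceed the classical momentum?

p_rel = γmv, p_class = mv
Ratio = γ = 1/√(1 - 0.495²)
= 1/√(0.754975) = 1.151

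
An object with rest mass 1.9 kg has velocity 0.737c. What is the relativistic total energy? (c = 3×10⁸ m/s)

γ = 1/√(1 - 0.737²) = 1.4795
mc² = 1.9 × (3×10⁸)² = 1.710×10¹⁷ J
E = γmc² = 1.4795 × 1.710×10¹⁷ = 2.530×10¹⁷ J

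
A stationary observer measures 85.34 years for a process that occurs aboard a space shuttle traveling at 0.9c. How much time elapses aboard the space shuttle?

Dilated time Δt = 85.34 years
γ = 1/√(1 - 0.9²) = 2.294
Δt₀ = Δt/γ = 85.34/2.294 = 37.20 years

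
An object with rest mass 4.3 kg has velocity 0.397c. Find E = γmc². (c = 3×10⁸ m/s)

γ = 1/√(1 - 0.397²) = 1.08954
mc² = 4.3 × (3×10⁸)² = 3.870×10¹⁷ J
E = γmc² = 1.08954 × 3.870×10¹⁷ = 4.217×10¹⁷ J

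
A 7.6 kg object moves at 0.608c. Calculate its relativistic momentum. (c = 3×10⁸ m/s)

γ = 1/√(1 - 0.608²) = 1.2595
v = 0.608 × 3×10⁸ = 1.824×10⁸ m/s
p = γmv = 1.2595 × 7.6 × 1.824×10⁸ = 1.746×10⁹ kg·m/s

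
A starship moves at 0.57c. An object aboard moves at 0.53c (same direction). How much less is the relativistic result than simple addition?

Classical: u' + v = 0.53 + 0.57 = 1.1c
Relativistic: u = (0.53 + 0.57)/(1 + 0.3021) = 1.1/1.3021 = 0.8448c
Difference: 1.1 - 0.8448 = 0.2552c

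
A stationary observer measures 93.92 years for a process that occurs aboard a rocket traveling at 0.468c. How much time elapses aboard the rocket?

Dilated time Δt = 93.92 years
γ = 1/√(1 - 0.468²) = 1.1316
Δt₀ = Δt/γ = 93.92/1.1316 = 83.00 years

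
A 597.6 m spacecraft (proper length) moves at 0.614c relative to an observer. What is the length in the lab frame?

Proper length L₀ = 597.6 m
γ = 1/√(1 - 0.614²) = 1.267
L = L₀/γ = 597.6/1.267 = 471.7 m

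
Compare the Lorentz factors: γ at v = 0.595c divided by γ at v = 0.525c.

γ₁ = 1/√(1 - 0.595²) = 1.244
γ₂ = 1/√(1 - 0.525²) = 1.175
γ₁/γ₂ = 1.244/1.175 = 1.059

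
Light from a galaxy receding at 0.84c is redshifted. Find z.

β = 0.84
(1+β)/(1-β) = 1.84/0.16 = 11.50
√(11.50) = 3.391
z = 3.391 - 1 = 2.391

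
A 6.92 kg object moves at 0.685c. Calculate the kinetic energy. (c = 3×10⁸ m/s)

γ = 1/√(1 - 0.685²) = 1.3726
γ - 1 = 0.3726
KE = (γ-1)mc² = 0.3726 × 6.92 × (3×10⁸)² = 2.321×10¹⁷ J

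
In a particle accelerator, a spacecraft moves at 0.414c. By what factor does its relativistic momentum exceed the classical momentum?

p_rel = γmv, p_class = mv
Ratio = γ = 1/√(1 - 0.414²)
= 1/√(0.828604) = 1.099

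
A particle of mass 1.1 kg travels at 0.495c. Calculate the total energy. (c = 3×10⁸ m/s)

γ = 1/√(1 - 0.495²) = 1.151
mc² = 1.1 × (3×10⁸)² = 9.900×10¹⁶ J
E = γmc² = 1.151 × 9.900×10¹⁶ = 1.139×10¹⁷ J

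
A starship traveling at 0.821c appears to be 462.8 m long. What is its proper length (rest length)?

Contracted length L = 462.8 m
γ = 1/√(1 - 0.821²) = 1.7515
L₀ = γL = 1.7515 × 462.8 = 810.6 m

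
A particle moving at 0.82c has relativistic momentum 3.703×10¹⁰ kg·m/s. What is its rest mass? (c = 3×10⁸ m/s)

γ = 1/√(1 - 0.82²) = 1.747
v = 0.82 × 3×10⁸ = 2.460×10⁸ m/s
m = p/(γv) = 3.703×10¹⁰/(1.747 × 2.460×10⁸) = 86.16 kg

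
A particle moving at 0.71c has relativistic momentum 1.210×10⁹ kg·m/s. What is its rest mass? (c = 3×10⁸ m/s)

γ = 1/√(1 - 0.71²) = 1.42005
v = 0.71 × 3×10⁸ = 2.130×10⁸ m/s
m = p/(γv) = 1.210×10⁹/(1.42005 × 2.130×10⁸) = 4.000 kg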